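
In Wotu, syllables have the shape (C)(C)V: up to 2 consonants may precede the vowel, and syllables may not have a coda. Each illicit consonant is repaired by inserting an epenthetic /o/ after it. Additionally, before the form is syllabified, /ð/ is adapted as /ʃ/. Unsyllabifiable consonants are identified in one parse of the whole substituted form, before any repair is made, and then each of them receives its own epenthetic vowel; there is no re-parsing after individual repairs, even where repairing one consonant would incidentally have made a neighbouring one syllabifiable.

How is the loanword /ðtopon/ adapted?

ʃtopono

Substitution: /ð/ → /ʃ/, giving /ʃtopon/.
Syllabifying with onset maximization leaves /n/ stranded (no codas are permitted; onsets may contain at most 2 consonants).
Epenthesis after each stranded consonant: /n/ → /no/.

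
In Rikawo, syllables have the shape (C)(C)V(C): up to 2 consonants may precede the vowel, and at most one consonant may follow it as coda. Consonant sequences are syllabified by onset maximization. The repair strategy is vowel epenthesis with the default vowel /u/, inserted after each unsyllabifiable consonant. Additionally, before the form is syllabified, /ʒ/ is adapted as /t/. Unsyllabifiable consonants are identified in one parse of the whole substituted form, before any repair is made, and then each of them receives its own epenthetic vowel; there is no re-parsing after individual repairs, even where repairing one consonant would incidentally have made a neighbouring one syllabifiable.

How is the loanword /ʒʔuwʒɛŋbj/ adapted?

Substitution: /ʒ/ → /t/, giving /tʔuwtɛŋbj/.
Under (C)(C)V(C), the unsyllabifiable consonants are /b/, /j/ (at most one coda consonant is licensed; onsets may contain at most 2 consonants).
Epenthesis after each stranded consonant: /b/ → /bu/, /j/ → /ju/.

tʔuwtɛŋbuju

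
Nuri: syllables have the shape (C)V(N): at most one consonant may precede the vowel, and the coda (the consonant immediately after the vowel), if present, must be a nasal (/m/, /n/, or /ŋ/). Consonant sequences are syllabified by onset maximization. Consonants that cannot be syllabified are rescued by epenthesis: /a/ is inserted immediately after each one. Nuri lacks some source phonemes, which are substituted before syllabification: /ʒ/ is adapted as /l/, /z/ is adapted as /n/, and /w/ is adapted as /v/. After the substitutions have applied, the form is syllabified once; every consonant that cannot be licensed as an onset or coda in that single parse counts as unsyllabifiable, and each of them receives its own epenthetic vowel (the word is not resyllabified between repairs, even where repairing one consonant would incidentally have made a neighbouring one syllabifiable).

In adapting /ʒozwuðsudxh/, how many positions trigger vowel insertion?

4

After substitution the input is /lonvuðsudxh/.
The unsyllabifiable consonants are /ð/, /d/, /x/, /h/; each receives one epenthetic vowel.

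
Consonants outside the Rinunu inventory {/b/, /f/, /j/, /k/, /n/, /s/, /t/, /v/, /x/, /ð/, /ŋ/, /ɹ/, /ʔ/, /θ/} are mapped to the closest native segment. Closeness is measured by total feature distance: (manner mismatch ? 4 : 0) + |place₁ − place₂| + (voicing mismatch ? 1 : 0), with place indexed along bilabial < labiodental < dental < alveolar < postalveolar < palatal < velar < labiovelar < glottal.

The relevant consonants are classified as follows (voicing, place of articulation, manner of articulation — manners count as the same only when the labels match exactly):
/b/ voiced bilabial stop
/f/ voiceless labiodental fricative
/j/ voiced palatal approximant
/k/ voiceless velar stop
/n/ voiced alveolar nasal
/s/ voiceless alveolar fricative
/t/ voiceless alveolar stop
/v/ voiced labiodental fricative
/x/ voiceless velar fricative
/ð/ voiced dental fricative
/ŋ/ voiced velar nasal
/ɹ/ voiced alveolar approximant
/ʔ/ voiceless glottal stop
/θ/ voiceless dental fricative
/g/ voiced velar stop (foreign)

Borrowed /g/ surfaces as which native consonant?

/k/ is closest: same manner (stop), place distance 0 (velar→velar), voicing differs (+1); total 1. Next closest is /ʔ/ at distance 3.

k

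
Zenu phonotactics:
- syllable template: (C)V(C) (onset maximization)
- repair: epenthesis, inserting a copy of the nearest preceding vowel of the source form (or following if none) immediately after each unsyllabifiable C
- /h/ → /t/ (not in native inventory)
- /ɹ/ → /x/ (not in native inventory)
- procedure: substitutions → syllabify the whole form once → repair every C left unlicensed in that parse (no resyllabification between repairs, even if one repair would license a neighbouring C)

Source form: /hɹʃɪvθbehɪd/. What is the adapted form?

tɪxɪʃɪvθɪbetɪd

Substitution: /h/ → /t/, /ɹ/ → /x/, giving /txʃɪvθbetɪd/.
The consonants /t/, /x/, /θ/ cannot be parsed into a legal (C)V(C) syllable (at most one coda consonant is licensed; onsets are limited to one consonant).
Each unlicensed consonant becomes the onset of a new syllable: /t/ → /tɪ/, /x/ → /xɪ/, /θ/ → /θɪ/.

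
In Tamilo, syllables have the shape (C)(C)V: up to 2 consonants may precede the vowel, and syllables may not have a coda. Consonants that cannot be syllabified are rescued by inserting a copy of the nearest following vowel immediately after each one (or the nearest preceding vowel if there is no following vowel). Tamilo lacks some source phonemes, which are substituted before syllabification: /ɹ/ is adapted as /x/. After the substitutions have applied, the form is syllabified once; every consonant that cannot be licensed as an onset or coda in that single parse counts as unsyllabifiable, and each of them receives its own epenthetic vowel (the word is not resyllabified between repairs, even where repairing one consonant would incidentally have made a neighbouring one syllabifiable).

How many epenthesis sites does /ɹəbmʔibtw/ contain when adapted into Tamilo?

After substitution the input is /xəbmʔibtw/.
The unsyllabifiable consonants are /b/, /b/, /t/, /w/; each receives one epenthetic vowel.

4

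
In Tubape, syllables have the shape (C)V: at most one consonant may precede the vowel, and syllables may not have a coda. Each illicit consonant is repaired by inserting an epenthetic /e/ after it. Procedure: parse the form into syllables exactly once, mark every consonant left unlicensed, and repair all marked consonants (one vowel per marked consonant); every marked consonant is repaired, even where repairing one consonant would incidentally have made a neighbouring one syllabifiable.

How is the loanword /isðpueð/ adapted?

iseðepueðe

Under (C)V, the unsyllabifiable consonants are /s/, /ð/, /ð/ (no codas are permitted; onsets are limited to one consonant).
Inserting the epenthetic vowel yields /s/ → /se/, /ð/ → /ðe/, /ð/ → /ðe/.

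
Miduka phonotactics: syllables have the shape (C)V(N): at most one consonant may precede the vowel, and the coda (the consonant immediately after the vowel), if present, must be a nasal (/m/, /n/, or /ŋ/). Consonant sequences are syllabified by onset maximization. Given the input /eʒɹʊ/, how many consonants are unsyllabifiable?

Syllabifying with onset maximization leaves /ʒ/ stranded (only a nasal (/m/, /n/, or /ŋ/) is licensed in coda position; onsets are limited to one consonant).

1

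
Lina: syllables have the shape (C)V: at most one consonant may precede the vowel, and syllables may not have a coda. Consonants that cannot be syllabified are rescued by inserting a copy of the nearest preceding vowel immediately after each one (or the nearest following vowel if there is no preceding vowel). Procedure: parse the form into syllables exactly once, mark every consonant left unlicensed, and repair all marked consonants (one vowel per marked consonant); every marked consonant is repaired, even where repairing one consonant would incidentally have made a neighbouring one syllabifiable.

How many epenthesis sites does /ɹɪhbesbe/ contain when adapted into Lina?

The unsyllabifiable consonants are /h/, /s/; each receives one epenthetic vowel.

2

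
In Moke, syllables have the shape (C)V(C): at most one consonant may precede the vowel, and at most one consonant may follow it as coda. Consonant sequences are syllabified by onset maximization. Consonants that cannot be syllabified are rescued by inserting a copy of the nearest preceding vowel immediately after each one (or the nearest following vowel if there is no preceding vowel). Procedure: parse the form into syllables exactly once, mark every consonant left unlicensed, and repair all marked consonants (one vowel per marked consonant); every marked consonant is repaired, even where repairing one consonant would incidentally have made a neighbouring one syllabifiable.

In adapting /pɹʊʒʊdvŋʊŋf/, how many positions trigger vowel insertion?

The unsyllabifiable consonants are /p/, /v/, /f/; each receives one epenthetic vowel.

3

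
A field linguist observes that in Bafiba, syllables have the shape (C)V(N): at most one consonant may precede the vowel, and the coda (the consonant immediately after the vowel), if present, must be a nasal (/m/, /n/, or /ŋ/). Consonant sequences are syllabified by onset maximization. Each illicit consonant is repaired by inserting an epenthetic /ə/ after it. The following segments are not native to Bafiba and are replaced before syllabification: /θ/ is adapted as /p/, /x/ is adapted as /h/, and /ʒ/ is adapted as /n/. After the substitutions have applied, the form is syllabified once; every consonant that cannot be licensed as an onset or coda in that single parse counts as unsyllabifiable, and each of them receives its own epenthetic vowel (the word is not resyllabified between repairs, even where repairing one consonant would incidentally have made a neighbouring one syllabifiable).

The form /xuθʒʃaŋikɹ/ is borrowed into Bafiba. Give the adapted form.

hupənəʃaŋikəɹə

Substitution: /x/ → /h/, /θ/ → /p/, /ʒ/ → /n/, giving /hupnʃaŋikɹ/.
Under (C)V(N), the unsyllabifiable consonants are /p/, /n/, /k/, /ɹ/ (only a nasal (/m/, /n/, or /ŋ/) is licensed in coda position; onsets are limited to one consonant).
Inserting the epenthetic vowel yields /p/ → /pə/, /n/ → /nə/, /k/ → /kə/, /ɹ/ → /ɹə/.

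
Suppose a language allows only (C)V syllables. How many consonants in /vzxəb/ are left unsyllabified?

3

The consonants /v/, /z/, /b/ cannot be parsed into a legal (C)V syllable (no codas are permitted; onsets are limited to one consonant).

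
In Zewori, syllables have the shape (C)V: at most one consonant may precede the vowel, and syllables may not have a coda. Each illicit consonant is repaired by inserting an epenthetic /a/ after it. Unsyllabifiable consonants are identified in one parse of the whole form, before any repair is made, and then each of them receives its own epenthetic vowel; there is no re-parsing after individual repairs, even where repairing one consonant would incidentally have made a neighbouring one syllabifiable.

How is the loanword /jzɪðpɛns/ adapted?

jazɪðapɛnasa

The consonants /j/, /ð/, /n/, /s/ cannot be parsed into a legal (C)V syllable (no codas are permitted; onsets are limited to one consonant).
Inserting the epenthetic vowel yields /j/ → /ja/, /ð/ → /ða/, /n/ → /na/, /s/ → /sa/.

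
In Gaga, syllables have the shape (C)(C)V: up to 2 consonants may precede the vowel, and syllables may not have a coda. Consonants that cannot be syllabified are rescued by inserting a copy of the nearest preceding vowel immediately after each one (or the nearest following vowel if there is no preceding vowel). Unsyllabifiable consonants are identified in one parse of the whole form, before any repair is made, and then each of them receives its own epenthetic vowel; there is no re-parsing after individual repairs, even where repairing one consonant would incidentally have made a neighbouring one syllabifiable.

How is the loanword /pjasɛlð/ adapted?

The consonants /l/, /ð/ cannot be parsed into a legal (C)(C)V syllable (no codas are permitted; onsets may contain at most 2 consonants).
Each unlicensed consonant becomes the onset of a new syllable: /l/ → /lɛ/, /ð/ → /ðɛ/.

pjasɛlɛðɛ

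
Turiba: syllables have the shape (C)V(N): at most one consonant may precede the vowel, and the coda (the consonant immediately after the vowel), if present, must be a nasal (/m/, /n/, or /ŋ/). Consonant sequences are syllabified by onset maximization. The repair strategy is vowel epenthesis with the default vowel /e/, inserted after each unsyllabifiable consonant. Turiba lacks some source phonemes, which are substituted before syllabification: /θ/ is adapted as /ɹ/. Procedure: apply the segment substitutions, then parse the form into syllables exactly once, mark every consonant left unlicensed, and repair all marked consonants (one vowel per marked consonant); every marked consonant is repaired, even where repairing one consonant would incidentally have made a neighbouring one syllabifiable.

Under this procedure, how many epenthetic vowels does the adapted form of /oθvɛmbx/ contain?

After substitution the input is /oɹvɛmbx/.
The unsyllabifiable consonants are /ɹ/, /b/, /x/; each receives one epenthetic vowel.

3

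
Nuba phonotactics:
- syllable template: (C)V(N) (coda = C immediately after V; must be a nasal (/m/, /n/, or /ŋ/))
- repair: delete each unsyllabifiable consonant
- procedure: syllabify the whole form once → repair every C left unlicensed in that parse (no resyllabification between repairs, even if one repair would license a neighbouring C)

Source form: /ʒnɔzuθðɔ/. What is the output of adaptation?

nɔzuðɔ

Syllabifying with onset maximization leaves /ʒ/, /θ/ stranded (only a nasal (/m/, /n/, or /ŋ/) is licensed in coda position; onsets are limited to one consonant).
Deletion applies to /ʒ/, /θ/.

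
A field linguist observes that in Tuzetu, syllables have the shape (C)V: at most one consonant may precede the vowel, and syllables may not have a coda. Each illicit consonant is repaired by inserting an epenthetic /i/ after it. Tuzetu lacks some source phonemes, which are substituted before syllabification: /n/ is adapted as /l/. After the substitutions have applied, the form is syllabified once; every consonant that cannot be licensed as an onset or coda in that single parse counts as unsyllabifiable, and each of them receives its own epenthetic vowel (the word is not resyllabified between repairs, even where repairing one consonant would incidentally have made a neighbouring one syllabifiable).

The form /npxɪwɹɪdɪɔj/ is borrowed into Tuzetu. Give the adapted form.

lipixɪwiɹɪdɪɔji

Substitution: /n/ → /l/, giving /lpxɪwɹɪdɪɔj/.
Under (C)V, the unsyllabifiable consonants are /l/, /p/, /w/, /j/ (no codas are permitted; onsets are limited to one consonant).
Epenthesis after each stranded consonant: /l/ → /li/, /p/ → /pi/, /w/ → /wi/, /j/ → /ji/.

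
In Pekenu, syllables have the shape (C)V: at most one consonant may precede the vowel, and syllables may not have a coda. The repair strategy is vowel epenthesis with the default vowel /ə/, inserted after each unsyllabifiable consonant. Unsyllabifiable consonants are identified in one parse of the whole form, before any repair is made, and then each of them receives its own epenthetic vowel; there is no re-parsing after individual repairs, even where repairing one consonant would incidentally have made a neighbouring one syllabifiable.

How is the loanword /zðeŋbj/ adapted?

zəðeŋəbəjə

Syllabifying with onset maximization leaves /z/, /ŋ/, /b/, /j/ stranded (no codas are permitted; onsets are limited to one consonant).
Epenthesis after each stranded consonant: /z/ → /zə/, /ŋ/ → /ŋə/, /b/ → /bə/, /j/ → /jə/.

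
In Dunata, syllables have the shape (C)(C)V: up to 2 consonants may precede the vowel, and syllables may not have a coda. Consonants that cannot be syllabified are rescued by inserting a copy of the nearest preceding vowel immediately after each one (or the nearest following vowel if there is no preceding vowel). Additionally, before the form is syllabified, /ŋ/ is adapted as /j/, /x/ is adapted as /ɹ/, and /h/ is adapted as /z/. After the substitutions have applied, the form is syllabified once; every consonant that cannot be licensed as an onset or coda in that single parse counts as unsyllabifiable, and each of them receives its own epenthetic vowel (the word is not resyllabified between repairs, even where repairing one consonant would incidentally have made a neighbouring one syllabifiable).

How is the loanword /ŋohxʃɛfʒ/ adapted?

jozoɹʃɛfɛʒɛ

Substitution: /ŋ/ → /j/, /h/ → /z/, /x/ → /ɹ/, giving /jozɹʃɛfʒ/.
The consonants /z/, /f/, /ʒ/ cannot be parsed into a legal (C)(C)V syllable (no codas are permitted; onsets may contain at most 2 consonants).
Each unlicensed consonant becomes the onset of a new syllable: /z/ → /zo/, /f/ → /fɛ/, /ʒ/ → /ʒɛ/.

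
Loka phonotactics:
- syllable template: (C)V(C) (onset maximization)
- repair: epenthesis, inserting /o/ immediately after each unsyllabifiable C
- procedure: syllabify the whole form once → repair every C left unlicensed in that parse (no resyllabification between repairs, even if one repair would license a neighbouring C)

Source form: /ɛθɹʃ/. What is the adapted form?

The consonants /ɹ/, /ʃ/ cannot be parsed into a legal (C)V(C) syllable (at most one coda consonant is licensed; onsets are limited to one consonant).
Each unlicensed consonant becomes the onset of a new syllable: /ɹ/ → /ɹo/, /ʃ/ → /ʃo/.

ɛθɹoʃo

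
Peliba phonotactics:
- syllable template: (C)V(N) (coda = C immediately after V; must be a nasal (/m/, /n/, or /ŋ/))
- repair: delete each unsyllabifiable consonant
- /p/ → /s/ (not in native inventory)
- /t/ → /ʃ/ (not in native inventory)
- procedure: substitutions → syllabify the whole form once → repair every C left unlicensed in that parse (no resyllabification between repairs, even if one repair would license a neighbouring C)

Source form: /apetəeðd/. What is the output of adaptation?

Substitution: /p/ → /s/, /t/ → /ʃ/, giving /aseʃəeðd/.
Syllabifying with onset maximization leaves /ð/, /d/ stranded (only a nasal (/m/, /n/, or /ŋ/) is licensed in coda position; onsets are limited to one consonant).
Each unlicensed consonant is deleted: /ð/, /d/.

aseʃəe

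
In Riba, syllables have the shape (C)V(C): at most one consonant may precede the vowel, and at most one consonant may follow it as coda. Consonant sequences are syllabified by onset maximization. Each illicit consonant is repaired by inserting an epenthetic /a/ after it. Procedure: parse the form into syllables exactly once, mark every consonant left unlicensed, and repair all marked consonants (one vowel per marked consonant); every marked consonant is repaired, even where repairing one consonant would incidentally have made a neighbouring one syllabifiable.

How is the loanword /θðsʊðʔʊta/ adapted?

The consonants /θ/, /ð/ cannot be parsed into a legal (C)V(C) syllable (at most one coda consonant is licensed; onsets are limited to one consonant).
Inserting the epenthetic vowel yields /θ/ → /θa/, /ð/ → /ða/.

θaðasʊðʔʊta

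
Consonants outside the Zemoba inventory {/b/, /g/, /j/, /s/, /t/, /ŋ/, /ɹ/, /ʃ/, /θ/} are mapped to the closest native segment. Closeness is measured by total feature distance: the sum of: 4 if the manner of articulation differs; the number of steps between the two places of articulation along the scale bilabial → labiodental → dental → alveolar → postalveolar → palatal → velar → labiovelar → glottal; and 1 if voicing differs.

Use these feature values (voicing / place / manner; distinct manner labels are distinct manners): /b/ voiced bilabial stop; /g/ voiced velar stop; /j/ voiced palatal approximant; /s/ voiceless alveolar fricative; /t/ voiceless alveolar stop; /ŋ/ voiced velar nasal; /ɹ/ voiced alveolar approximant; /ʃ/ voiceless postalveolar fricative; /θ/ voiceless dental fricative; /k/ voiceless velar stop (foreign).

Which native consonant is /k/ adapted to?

/g/ is closest: same manner (stop), place distance 0 (velar→velar), voicing differs (+1); total 1. Next closest is /t/ at distance 3.

g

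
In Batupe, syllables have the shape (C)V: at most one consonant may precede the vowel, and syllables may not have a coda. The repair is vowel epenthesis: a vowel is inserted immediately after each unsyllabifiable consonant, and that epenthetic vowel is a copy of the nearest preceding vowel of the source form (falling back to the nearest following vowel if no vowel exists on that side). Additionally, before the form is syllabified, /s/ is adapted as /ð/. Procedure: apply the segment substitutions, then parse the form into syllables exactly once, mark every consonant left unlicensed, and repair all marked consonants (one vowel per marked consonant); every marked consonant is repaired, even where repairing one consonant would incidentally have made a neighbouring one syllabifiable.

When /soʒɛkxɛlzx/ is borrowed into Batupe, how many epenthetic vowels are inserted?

After substitution the input is /ðoʒɛkxɛlzx/.
The unsyllabifiable consonants are /k/, /l/, /z/, /x/; each receives one epenthetic vowel.

4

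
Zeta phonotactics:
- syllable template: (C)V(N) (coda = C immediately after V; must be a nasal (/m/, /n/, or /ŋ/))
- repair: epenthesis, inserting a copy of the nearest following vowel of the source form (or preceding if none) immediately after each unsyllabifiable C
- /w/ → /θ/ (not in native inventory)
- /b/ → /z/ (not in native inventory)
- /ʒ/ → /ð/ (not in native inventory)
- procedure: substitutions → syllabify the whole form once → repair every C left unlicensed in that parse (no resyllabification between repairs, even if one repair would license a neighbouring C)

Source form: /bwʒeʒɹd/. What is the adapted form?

Substitution: /b/ → /z/, /w/ → /θ/, /ʒ/ → /ð/, giving /zθðeðɹd/.
Syllabifying with onset maximization leaves /z/, /θ/, /ð/, /ɹ/, /d/ stranded (only a nasal (/m/, /n/, or /ŋ/) is licensed in coda position; onsets are limited to one consonant).
Epenthesis after each stranded consonant: /z/ → /ze/, /θ/ → /θe/, /ð/ → /ðe/, /ɹ/ → /ɹe/, /d/ → /de/.

zeθeðeðeɹede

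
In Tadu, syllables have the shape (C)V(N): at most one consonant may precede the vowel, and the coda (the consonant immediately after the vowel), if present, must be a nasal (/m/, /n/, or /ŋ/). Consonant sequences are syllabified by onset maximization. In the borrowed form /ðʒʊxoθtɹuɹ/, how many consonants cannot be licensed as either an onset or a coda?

4

The consonants /ð/, /θ/, /t/, /ɹ/ cannot be parsed into a legal (C)V(N) syllable (only a nasal (/m/, /n/, or /ŋ/) is licensed in coda position; onsets are limited to one consonant).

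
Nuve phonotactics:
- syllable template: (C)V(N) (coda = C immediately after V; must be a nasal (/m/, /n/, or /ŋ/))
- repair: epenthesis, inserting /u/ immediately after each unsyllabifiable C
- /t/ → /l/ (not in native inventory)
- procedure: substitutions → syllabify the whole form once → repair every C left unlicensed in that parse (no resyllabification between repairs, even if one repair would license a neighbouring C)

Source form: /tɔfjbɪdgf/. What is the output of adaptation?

lɔfujubɪdugufu

Substitution: /t/ → /l/, giving /lɔfjbɪdgf/.
Syllabifying with onset maximization leaves /f/, /j/, /d/, /g/, /f/ stranded (only a nasal (/m/, /n/, or /ŋ/) is licensed in coda position; onsets are limited to one consonant).
Epenthesis after each stranded consonant: /f/ → /fu/, /j/ → /ju/, /d/ → /du/, /g/ → /gu/, /f/ → /fu/.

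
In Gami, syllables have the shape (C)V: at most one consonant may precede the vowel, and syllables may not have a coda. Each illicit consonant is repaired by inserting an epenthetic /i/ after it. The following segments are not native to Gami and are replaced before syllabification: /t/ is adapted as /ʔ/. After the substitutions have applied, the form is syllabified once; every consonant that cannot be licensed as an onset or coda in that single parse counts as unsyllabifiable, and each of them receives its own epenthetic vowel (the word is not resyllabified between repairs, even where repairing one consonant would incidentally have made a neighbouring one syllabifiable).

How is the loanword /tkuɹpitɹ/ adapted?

ʔikuɹipiʔiɹi

Substitution: /t/ → /ʔ/, giving /ʔkuɹpiʔɹ/.
The consonants /ʔ/, /ɹ/, /ʔ/, /ɹ/ cannot be parsed into a legal (C)V syllable (no codas are permitted; onsets are limited to one consonant).
Each unlicensed consonant becomes the onset of a new syllable: /ʔ/ → /ʔi/, /ɹ/ → /ɹi/, /ʔ/ → /ʔi/, /ɹ/ → /ɹi/.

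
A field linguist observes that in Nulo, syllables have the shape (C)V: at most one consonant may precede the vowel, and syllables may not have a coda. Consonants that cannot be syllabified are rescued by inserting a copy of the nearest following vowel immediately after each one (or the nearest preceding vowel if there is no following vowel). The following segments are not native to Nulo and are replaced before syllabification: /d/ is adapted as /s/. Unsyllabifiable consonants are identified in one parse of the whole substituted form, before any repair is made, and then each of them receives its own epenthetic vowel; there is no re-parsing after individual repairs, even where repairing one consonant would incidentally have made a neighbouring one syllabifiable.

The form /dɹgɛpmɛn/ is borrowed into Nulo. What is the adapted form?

sɛɹɛgɛpɛmɛnɛ

Substitution: /d/ → /s/, giving /sɹgɛpmɛn/.
Under (C)V, the unsyllabifiable consonants are /s/, /ɹ/, /p/, /n/ (no codas are permitted; onsets are limited to one consonant).
Inserting the epenthetic vowel yields /s/ → /sɛ/, /ɹ/ → /ɹɛ/, /p/ → /pɛ/, /n/ → /nɛ/.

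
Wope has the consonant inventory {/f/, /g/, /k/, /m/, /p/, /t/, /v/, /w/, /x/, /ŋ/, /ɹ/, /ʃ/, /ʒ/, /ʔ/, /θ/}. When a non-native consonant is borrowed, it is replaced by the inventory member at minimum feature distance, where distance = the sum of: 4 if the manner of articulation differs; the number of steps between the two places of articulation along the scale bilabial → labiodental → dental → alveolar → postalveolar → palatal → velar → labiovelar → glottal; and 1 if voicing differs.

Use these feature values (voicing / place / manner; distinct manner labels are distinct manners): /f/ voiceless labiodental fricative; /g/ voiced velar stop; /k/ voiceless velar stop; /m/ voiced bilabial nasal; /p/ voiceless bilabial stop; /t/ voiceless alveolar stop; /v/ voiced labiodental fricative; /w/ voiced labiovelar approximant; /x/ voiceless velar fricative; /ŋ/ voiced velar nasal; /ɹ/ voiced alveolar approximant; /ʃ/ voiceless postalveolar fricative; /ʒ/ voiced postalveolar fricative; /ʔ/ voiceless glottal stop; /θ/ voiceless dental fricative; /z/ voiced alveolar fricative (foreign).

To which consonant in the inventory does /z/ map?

ʒ

/ʒ/ is closest: same manner (fricative), place distance 1 (alveolar→postalveolar), same voicing; total 1. Next closest is /v/ at distance 2.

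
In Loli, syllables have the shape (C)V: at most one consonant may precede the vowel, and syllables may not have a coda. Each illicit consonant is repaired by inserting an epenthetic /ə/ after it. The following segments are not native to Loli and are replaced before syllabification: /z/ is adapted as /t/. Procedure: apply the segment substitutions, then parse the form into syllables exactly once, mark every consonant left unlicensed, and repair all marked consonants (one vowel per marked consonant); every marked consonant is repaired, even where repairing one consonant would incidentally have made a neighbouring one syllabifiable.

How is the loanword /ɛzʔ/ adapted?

Substitution: /z/ → /t/, giving /ɛtʔ/.
The consonants /t/, /ʔ/ cannot be parsed into a legal (C)V syllable (no codas are permitted; onsets are limited to one consonant).
Inserting the epenthetic vowel yields /t/ → /tə/, /ʔ/ → /ʔə/.

ɛtəʔə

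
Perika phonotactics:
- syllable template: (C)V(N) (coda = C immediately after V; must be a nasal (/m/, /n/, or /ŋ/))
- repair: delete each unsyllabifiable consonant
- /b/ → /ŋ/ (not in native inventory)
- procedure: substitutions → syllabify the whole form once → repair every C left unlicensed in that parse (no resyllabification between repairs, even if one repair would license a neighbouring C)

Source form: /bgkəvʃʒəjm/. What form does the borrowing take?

Substitution: /b/ → /ŋ/, giving /ŋgkəvʃʒəjm/.
Syllabifying with onset maximization leaves /ŋ/, /g/, /v/, /ʃ/, /j/, /m/ stranded (only a nasal (/m/, /n/, or /ŋ/) is licensed in coda position; onsets are limited to one consonant).
Deletion applies to /ŋ/, /g/, /v/, /ʃ/, /j/, /m/.

kəʒə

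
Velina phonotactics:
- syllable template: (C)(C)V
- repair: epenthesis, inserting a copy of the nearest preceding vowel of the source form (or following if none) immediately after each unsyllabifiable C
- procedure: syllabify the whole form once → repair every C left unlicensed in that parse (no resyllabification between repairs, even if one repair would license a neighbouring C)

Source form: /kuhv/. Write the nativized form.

kuhuvu

Under (C)(C)V, the unsyllabifiable consonants are /h/, /v/ (no codas are permitted; onsets may contain at most 2 consonants).
Each unlicensed consonant becomes the onset of a new syllable: /h/ → /hu/, /v/ → /vu/.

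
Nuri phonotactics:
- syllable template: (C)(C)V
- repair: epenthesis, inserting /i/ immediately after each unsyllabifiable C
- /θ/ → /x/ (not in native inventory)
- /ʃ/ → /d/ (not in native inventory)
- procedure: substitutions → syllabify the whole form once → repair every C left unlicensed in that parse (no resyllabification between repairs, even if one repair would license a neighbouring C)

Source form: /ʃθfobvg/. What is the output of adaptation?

dixfobivigi

Substitution: /ʃ/ → /d/, /θ/ → /x/, giving /dxfobvg/.
Syllabifying with onset maximization leaves /d/, /b/, /v/, /g/ stranded (no codas are permitted; onsets may contain at most 2 consonants).
Inserting the epenthetic vowel yields /d/ → /di/, /b/ → /bi/, /v/ → /vi/, /g/ → /gi/.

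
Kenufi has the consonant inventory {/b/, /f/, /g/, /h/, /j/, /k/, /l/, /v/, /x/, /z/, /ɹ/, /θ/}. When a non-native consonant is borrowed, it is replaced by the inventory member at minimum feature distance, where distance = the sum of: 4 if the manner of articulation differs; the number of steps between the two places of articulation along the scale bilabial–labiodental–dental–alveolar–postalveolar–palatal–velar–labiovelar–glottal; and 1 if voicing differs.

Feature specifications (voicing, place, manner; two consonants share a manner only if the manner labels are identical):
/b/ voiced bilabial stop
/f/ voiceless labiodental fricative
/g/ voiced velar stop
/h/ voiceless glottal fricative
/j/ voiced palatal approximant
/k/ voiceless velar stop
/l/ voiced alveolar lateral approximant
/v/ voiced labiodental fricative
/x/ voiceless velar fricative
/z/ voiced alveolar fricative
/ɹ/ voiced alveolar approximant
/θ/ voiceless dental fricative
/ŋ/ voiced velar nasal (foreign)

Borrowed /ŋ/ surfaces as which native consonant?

g

/g/ is closest: manner differs (nasal→stop, +4), place distance 0 (velar→velar), same voicing; total 4. Next closest is /j/ at distance 5.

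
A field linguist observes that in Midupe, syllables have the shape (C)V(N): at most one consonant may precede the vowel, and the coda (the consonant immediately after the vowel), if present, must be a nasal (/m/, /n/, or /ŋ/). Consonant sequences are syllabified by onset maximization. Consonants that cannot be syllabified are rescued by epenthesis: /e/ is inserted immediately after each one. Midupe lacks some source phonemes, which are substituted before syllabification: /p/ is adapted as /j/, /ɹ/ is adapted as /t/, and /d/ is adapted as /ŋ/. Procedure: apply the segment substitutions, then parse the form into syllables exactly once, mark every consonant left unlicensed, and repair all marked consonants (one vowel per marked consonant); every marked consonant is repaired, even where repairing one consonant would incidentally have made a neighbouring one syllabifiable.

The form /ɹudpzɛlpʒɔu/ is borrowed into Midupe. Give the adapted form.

tuŋjezɛlejeʒɔu

Substitution: /ɹ/ → /t/, /d/ → /ŋ/, /p/ → /j/, giving /tuŋjzɛljʒɔu/.
Under (C)V(N), the unsyllabifiable consonants are /j/, /l/, /j/ (only a nasal (/m/, /n/, or /ŋ/) is licensed in coda position; onsets are limited to one consonant).
Each unlicensed consonant becomes the onset of a new syllable: /j/ → /je/, /l/ → /le/, /j/ → /je/.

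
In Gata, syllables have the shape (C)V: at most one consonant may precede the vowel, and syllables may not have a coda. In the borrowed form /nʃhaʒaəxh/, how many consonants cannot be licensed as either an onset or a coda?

4

The consonants /n/, /ʃ/, /x/, /h/ cannot be parsed into a legal (C)V syllable (no codas are permitted; onsets are limited to one consonant).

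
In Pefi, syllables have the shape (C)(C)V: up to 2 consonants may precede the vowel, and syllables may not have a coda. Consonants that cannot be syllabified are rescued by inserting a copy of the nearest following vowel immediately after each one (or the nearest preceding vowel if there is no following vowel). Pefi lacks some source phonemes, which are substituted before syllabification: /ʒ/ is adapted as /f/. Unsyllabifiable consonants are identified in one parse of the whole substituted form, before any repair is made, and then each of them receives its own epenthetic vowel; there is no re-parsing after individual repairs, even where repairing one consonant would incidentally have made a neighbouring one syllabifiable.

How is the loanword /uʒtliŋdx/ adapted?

ufitliŋidixi

Substitution: /ʒ/ → /f/, giving /uftliŋdx/.
Under (C)(C)V, the unsyllabifiable consonants are /f/, /ŋ/, /d/, /x/ (no codas are permitted; onsets may contain at most 2 consonants).
Inserting the epenthetic vowel yields /f/ → /fi/, /ŋ/ → /ŋi/, /d/ → /di/, /x/ → /xi/.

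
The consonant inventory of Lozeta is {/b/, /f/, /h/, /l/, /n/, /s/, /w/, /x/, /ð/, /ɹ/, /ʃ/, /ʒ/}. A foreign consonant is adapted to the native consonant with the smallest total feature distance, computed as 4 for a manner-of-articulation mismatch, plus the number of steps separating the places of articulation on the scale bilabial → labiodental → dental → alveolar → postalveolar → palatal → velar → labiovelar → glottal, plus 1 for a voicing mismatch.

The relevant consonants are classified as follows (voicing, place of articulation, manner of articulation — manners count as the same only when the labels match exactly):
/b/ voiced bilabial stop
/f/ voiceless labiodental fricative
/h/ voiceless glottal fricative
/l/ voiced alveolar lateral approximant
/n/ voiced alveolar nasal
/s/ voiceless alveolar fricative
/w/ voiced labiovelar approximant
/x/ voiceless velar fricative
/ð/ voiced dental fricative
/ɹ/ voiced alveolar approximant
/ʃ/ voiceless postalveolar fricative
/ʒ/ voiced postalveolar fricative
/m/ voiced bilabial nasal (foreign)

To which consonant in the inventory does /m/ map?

n

/n/ is closest: same manner (nasal), place distance 3 (bilabial→alveolar), same voicing; total 3. Next closest is /b/ at distance 4.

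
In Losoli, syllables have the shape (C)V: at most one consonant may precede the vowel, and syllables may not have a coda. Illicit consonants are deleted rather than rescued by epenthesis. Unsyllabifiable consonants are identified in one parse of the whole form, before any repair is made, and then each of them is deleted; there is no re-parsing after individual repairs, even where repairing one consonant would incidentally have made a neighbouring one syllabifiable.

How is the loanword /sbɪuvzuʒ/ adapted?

bɪuzu

Syllabifying with onset maximization leaves /s/, /v/, /ʒ/ stranded (no codas are permitted; onsets are limited to one consonant).
Deleting the stranded consonants removes /s/, /v/, /ʒ/.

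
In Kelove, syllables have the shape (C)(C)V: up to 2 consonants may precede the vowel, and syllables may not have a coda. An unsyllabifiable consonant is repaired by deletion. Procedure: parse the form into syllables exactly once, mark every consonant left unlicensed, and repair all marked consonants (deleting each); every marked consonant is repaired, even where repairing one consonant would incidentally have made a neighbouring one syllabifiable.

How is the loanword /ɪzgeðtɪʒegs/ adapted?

ɪzgeðtɪʒe

Under (C)(C)V, the unsyllabifiable consonants are /g/, /s/ (no codas are permitted; onsets may contain at most 2 consonants).
Deletion applies to /g/, /s/.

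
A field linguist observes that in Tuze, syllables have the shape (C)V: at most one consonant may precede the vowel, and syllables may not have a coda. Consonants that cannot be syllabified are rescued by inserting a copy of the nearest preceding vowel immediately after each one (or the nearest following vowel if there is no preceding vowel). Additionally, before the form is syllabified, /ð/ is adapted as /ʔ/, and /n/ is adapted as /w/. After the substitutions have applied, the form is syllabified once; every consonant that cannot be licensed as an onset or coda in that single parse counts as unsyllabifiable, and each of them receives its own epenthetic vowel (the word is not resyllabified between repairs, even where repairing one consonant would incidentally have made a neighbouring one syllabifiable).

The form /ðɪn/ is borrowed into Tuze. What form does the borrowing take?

Substitution: /ð/ → /ʔ/, /n/ → /w/, giving /ʔɪw/.
Syllabifying with onset maximization leaves /w/ stranded (no codas are permitted; onsets are limited to one consonant).
Epenthesis after each stranded consonant: /w/ → /wɪ/.

ʔɪwɪ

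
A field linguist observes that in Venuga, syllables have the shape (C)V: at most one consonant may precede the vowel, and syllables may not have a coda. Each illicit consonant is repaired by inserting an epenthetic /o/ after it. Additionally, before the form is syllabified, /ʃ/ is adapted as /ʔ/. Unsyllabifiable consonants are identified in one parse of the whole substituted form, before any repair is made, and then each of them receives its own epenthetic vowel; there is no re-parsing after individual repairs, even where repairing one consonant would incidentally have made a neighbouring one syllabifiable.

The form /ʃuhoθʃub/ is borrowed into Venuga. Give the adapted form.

ʔuhoθoʔubo

Substitution: /ʃ/ → /ʔ/, giving /ʔuhoθʔub/.
Syllabifying with onset maximization leaves /θ/, /b/ stranded (no codas are permitted; onsets are limited to one consonant).
Inserting the epenthetic vowel yields /θ/ → /θo/, /b/ → /bo/.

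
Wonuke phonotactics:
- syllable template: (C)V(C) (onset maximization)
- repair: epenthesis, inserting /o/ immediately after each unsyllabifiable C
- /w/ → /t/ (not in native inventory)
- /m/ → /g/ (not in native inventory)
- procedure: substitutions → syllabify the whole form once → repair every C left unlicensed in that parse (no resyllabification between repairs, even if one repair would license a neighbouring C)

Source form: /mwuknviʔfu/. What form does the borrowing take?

gotuknoviʔfu

Substitution: /m/ → /g/, /w/ → /t/, giving /gtuknviʔfu/.
Syllabifying with onset maximization leaves /g/, /n/ stranded (at most one coda consonant is licensed; onsets are limited to one consonant).
Epenthesis after each stranded consonant: /g/ → /go/, /n/ → /no/.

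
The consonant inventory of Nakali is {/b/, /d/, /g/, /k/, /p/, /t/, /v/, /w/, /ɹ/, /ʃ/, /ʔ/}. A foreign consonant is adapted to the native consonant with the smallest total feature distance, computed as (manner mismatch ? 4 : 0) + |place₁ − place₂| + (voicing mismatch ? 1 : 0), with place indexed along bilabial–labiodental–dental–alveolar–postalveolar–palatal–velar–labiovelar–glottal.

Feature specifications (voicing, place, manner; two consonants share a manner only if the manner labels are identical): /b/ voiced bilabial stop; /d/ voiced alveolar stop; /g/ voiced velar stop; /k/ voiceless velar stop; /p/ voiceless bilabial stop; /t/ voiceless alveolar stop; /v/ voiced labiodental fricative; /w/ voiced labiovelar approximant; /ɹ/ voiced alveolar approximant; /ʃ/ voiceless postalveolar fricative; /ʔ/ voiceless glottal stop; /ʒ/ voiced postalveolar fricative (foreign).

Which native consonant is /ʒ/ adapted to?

ʃ

/ʃ/ is closest: same manner (fricative), place distance 0 (postalveolar→postalveolar), voicing differs (+1); total 1. Next closest is /v/ at distance 3.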